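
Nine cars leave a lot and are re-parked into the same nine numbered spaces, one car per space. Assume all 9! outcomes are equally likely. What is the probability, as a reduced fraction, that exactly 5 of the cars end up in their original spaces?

1/320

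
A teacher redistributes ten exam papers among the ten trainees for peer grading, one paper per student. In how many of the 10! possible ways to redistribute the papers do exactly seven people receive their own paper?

240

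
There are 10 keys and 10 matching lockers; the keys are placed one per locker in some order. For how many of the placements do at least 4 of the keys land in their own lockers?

Sum C(10,i)·!(10-i) for i = 4..10:
  i=4: C(10,4)·!6 = 210·265 = 55650
  i=5: C(10,5)·!5 = 252·44 = 11088
  i=6: C(10,6)·!4 = 210·9 = 1890
  i=7: C(10,7)·!3 = 120·2 = 240
  i=8: C(10,8)·!2 = 45·1 = 45
  i=9: C(10,9)·!1 = 10·0 = 0
  i=10: C(10,10)·!0 = 1·1 = 1
Total = 68914.

68914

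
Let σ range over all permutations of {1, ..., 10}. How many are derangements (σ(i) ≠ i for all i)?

The number of derangements of 10 is !10 = Σ_{k=0}^{10} (-1)^k·10!/k!
= 10! - 10!/1! + 10!/2! - 10!/3! + 10!/4! - 10!/5! + 10!/6! - 10!/7! + 10!/8! - 10!/9! + 10!/10!
= 3628800 - 3628800 + 1814400 - 604800 + 151200 - 30240 + 5040 - 720 + 90 - 10 + 1
= 1334961

1334961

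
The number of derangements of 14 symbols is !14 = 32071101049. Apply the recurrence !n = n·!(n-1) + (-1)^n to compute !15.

481066515734

!15 = 15·32071101049 - 1 = 481066515734.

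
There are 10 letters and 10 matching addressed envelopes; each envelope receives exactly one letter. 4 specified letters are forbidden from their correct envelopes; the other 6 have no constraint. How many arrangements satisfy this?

2399760

Let A_j be the event that the j-th constrained one is fixed. By inclusion-exclusion over the 4 events:
Σ_{j=0}^{4} (-1)^j C(4,j)(10-j)!
= C(4,0)·10! - C(4,1)·9! + C(4,2)·8! - C(4,3)·7! + C(4,4)·6!
= 3628800 - 1451520 + 241920 - 20160 + 720
= 2399760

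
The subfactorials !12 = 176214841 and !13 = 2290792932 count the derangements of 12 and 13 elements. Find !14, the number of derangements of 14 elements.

32071101049

!14 = (14-1)·(!13 + !12) = 13·(2290792932 + 176214841) = 13·2467007773 = 32071101049.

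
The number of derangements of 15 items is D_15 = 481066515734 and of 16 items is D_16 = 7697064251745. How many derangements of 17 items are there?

130850092279664

D_17 = (17-1)·(D_16 + D_15) = 16·(7697064251745 + 481066515734) = 16·8178130767479 = 130850092279664.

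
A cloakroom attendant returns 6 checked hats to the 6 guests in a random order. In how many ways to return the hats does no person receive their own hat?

265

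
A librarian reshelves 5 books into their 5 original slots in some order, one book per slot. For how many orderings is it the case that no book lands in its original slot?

44

By inclusion-exclusion, !5 = Σ (-1)^k · 5!/k! for k=0..5
= 5! - 5!/1! + 5!/2! - 5!/3! + 5!/4! - 5!/5!
= 120 - 120 + 60 - 20 + 5 - 1
= 44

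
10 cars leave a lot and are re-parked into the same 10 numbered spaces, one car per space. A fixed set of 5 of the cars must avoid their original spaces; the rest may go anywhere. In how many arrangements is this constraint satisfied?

Let A_j be the event that the j-th constrained one is fixed. By inclusion-exclusion over the 5 events:
Σ_{j=0}^{5} (-1)^j C(5,j)(10-j)!
= C(5,0)·10! - C(5,1)·9! + C(5,2)·8! - C(5,3)·7! + C(5,4)·6! - C(5,5)·5!
= 3628800 - 1814400 + 403200 - 50400 + 3600 - 120
= 2170680

2170680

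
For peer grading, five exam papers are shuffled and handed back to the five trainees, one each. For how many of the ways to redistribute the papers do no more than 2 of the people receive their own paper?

109

# with exactly i fixed is C(5,i)·!(5-i); sum over i=0..2:
  i=0: C(5,0)·!5 = 1·44 = 44
  i=1: C(5,1)·!4 = 5·9 = 45
  i=2: C(5,2)·!3 = 10·2 = 20
Total = 109.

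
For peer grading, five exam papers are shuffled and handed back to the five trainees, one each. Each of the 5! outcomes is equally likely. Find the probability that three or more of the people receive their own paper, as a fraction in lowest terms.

11/120

Favorable outcomes: Σ_{i≥3} C(5,i)·!(5-i) = 10·1 + 5·0 + 1·1 = 11.
Total outcomes: 5! = 120.
Probability = 11/120 = 11/120.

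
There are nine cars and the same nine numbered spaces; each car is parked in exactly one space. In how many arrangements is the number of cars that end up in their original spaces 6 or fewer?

Sum C(9,i)·!(9-i) for i = 0..6:
  i=0: C(9,0)·!9 = 1·133496 = 133496
  i=1: C(9,1)·!8 = 9·14833 = 133497
  i=2: C(9,2)·!7 = 36·1854 = 66744
  i=3: C(9,3)·!6 = 84·265 = 22260
  i=4: C(9,4)·!5 = 126·44 = 5544
  i=5: C(9,5)·!4 = 126·9 = 1134
  i=6: C(9,6)·!3 = 84·2 = 168
Total = 362843.

362843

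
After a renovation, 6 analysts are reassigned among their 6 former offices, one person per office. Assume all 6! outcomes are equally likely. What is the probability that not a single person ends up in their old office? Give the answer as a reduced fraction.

Favorable outcomes: !6 = 265.
Total outcomes: 6! = 720.
Probability = 265/720 = 53/144.

53/144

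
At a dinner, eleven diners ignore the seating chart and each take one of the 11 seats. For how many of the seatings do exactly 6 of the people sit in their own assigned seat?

20328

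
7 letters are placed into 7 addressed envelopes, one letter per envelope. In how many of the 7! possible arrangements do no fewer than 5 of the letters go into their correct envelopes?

22

# with exactly i fixed is C(7,i)·!(7-i); sum over i=5..7:
  i=5: C(7,5)·!2 = 21·1 = 21
  i=6: C(7,6)·!1 = 7·0 = 0
  i=7: C(7,7)·!0 = 1·1 = 1
Total = 22.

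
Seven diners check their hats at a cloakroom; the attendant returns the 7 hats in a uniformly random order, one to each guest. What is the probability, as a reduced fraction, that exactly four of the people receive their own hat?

Favorable outcomes: C(7,4)·!3 = 35·2 = 70.
Total outcomes: 7! = 5040.
Probability = 70/5040 = 1/72.

1/72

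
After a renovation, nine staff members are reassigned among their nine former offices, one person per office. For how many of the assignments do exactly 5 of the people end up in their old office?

1134

Pick the 5 fixed positions: C(9,5) = 126 ways.
The other 4 form a derangement: !4 = 9.
Total: 126 × 9 = 1134.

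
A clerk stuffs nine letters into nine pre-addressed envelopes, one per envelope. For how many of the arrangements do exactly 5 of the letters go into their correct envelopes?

1134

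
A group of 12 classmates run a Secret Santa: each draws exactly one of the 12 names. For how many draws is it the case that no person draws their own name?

176214841

The number of derangements of 12 is !12 = Σ_{k=0}^{12} (-1)^k·12!/k!
= 12! - 12!/1! + 12!/2! - 12!/3! + 12!/4! - 12!/5! + 12!/6! - 12!/7! + 12!/8! - 12!/9! + 12!/10! - 12!/11! + 12!/12!
= 479001600 - 479001600 + 239500800 - 79833600 + 19958400 - 3991680 + 665280 - 95040 + 11880 - 1320 + 132 - 12 + 1
= 176214841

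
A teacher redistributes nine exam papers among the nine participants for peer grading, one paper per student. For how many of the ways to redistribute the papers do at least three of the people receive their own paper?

29143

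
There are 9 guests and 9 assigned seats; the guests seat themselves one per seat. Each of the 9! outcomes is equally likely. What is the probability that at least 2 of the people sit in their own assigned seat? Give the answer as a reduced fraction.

Favorable outcomes: Σ_{i≥2} C(9,i)·!(9-i) = 36·1854 + 84·265 + 126·44 + 126·9 + 84·2 + 36·1 + 9·0 + 1·1 = 95887.
Total outcomes: 9! = 362880.
Probability = 95887/362880 = 95887/362880.

95887/362880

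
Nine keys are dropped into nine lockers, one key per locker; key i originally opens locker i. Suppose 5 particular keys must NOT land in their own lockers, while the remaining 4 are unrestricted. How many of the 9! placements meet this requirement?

Inclusion-exclusion on the 5 forbidden self-matches:
Σ_{j=0}^{5} (-1)^j C(5,j)(9-j)!
= C(5,0)·9! - C(5,1)·8! + C(5,2)·7! - C(5,3)·6! + C(5,4)·5! - C(5,5)·4!
= 362880 - 201600 + 50400 - 7200 + 600 - 24
= 205056

205056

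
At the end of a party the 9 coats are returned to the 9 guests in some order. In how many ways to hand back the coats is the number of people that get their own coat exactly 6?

168

Choose which 6 of the 9 are fixed: C(9,6) = 84.
The other 3 form a derangement: !3 = 2.
Total: 84 × 2 = 168.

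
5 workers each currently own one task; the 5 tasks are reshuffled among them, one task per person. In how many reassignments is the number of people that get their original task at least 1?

76

# with exactly i fixed is C(5,i)·!(5-i); sum over i=1..5:
  i=1: C(5,1)·!4 = 5·9 = 45
  i=2: C(5,2)·!3 = 10·2 = 20
  i=3: C(5,3)·!2 = 10·1 = 10
  i=4: C(5,4)·!1 = 5·0 = 0
  i=5: C(5,5)·!0 = 1·1 = 1
Total = 76.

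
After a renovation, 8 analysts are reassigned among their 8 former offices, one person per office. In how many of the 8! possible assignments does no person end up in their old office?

14833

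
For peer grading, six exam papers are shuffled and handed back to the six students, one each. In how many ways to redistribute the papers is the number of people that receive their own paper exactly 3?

40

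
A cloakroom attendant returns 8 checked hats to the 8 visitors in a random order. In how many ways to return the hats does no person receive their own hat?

The subfactorial !8 = [8!/e] (nearest integer).
8! = 40320, and 40320/e ≈ 14832.90, so !8 = 14833.

14833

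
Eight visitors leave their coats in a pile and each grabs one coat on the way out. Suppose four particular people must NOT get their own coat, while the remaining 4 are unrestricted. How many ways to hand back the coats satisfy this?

Let A_j be the event that the j-th constrained one is fixed. By inclusion-exclusion over the 4 events:
Σ_{j=0}^{4} (-1)^j C(4,j)(8-j)!
= C(4,0)·8! - C(4,1)·7! + C(4,2)·6! - C(4,3)·5! + C(4,4)·4!
= 40320 - 20160 + 4320 - 480 + 24
= 24024

24024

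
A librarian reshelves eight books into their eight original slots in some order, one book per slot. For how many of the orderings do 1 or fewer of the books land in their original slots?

Sum C(8,i)·!(8-i) for i = 0..1:
  i=0: C(8,0)·!8 = 1·14833 = 14833
  i=1: C(8,1)·!7 = 8·1854 = 14832
Total = 29665.

29665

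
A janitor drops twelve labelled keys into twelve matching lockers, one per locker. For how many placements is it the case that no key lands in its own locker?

Recurrence: !12 = 12·!11 + (-1)^12.
!12 = 12·14684570 + 1 = 176214841

176214841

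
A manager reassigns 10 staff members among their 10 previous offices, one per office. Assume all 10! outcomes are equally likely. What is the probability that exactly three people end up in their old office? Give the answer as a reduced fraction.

103/1680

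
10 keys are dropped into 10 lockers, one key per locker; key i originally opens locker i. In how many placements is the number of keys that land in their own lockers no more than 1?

2669921

# with exactly i fixed is C(10,i)·!(10-i); sum over i=0..1:
  i=0: C(10,0)·!10 = 1·1334961 = 1334961
  i=1: C(10,1)·!9 = 10·133496 = 1334960
Total = 2669921.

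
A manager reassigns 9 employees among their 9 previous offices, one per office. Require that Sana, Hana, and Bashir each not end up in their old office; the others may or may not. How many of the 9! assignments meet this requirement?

256320

Let A_j be the event that the j-th constrained one is fixed. By inclusion-exclusion over the 3 events:
Σ_{j=0}^{3} (-1)^j C(3,j)(9-j)!
= C(3,0)·9! - C(3,1)·8! + C(3,2)·7! - C(3,3)·6!
= 362880 - 120960 + 15120 - 720
= 256320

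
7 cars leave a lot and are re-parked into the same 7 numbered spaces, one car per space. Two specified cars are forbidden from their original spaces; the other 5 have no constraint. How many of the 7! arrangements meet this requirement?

3720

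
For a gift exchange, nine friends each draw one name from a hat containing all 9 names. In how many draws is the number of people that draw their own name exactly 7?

36

Choose which 7 of the 9 are fixed: C(9,7) = 36.
The remaining 2 must be deranged: !2 = 1.
Total: 36 × 1 = 36.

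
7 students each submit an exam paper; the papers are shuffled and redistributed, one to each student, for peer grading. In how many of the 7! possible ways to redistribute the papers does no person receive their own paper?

1854

The number of derangements of 7 is !7 = Σ_{k=0}^{7} (-1)^k·7!/k!
= 7! - 7!/1! + 7!/2! - 7!/3! + 7!/4! - 7!/5! + 7!/6! - 7!/7!
= 5040 - 5040 + 2520 - 840 + 210 - 42 + 7 - 1
= 1854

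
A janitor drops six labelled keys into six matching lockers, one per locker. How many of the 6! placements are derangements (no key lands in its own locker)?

265

!6 = 6! · Σ_{k=0}^{6} (-1)^k/k!
= 6! - 6!/1! + 6!/2! - 6!/3! + 6!/4! - 6!/5! + 6!/6!
= 720 - 720 + 360 - 120 + 30 - 6 + 1
= 265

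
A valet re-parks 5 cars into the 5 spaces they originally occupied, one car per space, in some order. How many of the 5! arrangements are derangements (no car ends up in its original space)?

Use !n = (n-1)(!(n-1) + !(n-2)).
!5 = 4·(9 + 2) = 4·11 = 44

44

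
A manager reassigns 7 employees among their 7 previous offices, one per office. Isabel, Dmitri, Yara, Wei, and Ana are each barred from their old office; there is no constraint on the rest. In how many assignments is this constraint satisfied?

2428

Inclusion-exclusion on the 5 forbidden self-matches:
Σ_{j=0}^{5} (-1)^j C(5,j)(7-j)!
= C(5,0)·7! - C(5,1)·6! + C(5,2)·5! - C(5,3)·4! + C(5,4)·3! - C(5,5)·2!
= 5040 - 3600 + 1200 - 240 + 30 - 2
= 2428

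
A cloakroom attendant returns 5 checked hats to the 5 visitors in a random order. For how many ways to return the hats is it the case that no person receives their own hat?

44

The subfactorial !5 = [5!/e] (nearest integer).
5! = 120, and 120/e ≈ 44.15, so !5 = 44.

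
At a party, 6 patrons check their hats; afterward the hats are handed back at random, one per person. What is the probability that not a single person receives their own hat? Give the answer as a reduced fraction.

53/144

Favorable outcomes: !6 = 265.
Total outcomes: 6! = 720.
Probability = 265/720 = 53/144.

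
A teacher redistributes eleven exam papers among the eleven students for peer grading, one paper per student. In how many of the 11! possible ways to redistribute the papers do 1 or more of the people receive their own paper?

# with exactly i fixed is C(11,i)·!(11-i); sum over i=1..11:
  i=1: C(11,1)·!10 = 11·1334961 = 14684571
  i=2: C(11,2)·!9 = 55·133496 = 7342280
  i=3: C(11,3)·!8 = 165·14833 = 2447445
  i=4: C(11,4)·!7 = 330·1854 = 611820
  i=5: C(11,5)·!6 = 462·265 = 122430
  i=6: C(11,6)·!5 = 462·44 = 20328
  i=7: C(11,7)·!4 = 330·9 = 2970
  i=8: C(11,8)·!3 = 165·2 = 330
  i=9: C(11,9)·!2 = 55·1 = 55
  i=10: C(11,10)·!1 = 11·0 = 0
  i=11: C(11,11)·!0 = 1·1 = 1
Total = 25232230.

25232230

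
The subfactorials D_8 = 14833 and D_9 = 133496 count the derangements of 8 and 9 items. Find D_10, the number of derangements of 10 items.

1334961

D_10 = (10-1)·(D_9 + D_8) = 9·(133496 + 14833) = 9·148329 = 1334961.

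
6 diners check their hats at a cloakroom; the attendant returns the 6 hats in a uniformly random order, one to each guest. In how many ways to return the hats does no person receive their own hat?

Use !n = n·!(n-1) + (-1)^n.
!6 = 6·44 + 1 = 265

265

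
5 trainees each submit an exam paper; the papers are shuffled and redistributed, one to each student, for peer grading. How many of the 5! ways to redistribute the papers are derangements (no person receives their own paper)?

!5 is the nearest integer to 5!/e.
5! = 120, and 120/e ≈ 44.15, so !5 = 44.

44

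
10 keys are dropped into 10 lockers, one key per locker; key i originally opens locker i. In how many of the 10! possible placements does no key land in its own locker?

1334961

By inclusion-exclusion, !10 = Σ (-1)^k · 10!/k! for k=0..10
= 10! - 10!/1! + 10!/2! - 10!/3! + 10!/4! - 10!/5! + 10!/6! - 10!/7! + 10!/8! - 10!/9! + 10!/10!
= 3628800 - 3628800 + 1814400 - 604800 + 151200 - 30240 + 5040 - 720 + 90 - 10 + 1
= 1334961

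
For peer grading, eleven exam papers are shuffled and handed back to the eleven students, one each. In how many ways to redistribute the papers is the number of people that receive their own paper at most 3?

39158866

Sum C(11,i)·!(11-i) for i = 0..3:
  i=0: C(11,0)·!11 = 1·14684570 = 14684570
  i=1: C(11,1)·!10 = 11·1334961 = 14684571
  i=2: C(11,2)·!9 = 55·133496 = 7342280
  i=3: C(11,3)·!8 = 165·14833 = 2447445
Total = 39158866.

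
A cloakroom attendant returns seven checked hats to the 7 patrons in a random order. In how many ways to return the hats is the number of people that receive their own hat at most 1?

3709

Sum C(7,i)·!(7-i) for i = 0..1:
  i=0: C(7,0)·!7 = 1·1854 = 1854
  i=1: C(7,1)·!6 = 7·265 = 1855
Total = 3709.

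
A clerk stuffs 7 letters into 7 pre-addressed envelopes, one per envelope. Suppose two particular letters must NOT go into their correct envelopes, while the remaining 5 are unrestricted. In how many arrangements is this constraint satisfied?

3720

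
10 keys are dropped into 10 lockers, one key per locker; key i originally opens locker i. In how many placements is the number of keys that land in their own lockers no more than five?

Sum C(10,i)·!(10-i) for i = 0..5:
  i=0: C(10,0)·!10 = 1·1334961 = 1334961
  i=1: C(10,1)·!9 = 10·133496 = 1334960
  i=2: C(10,2)·!8 = 45·14833 = 667485
  i=3: C(10,3)·!7 = 120·1854 = 222480
  i=4: C(10,4)·!6 = 210·265 = 55650
  i=5: C(10,5)·!5 = 252·44 = 11088
Total = 3626624.

3626624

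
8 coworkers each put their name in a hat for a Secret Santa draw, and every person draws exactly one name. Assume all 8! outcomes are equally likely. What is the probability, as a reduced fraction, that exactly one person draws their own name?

103/280

Favorable outcomes: C(8,1)·!7 = 8·1854 = 14832.
Total outcomes: 8! = 40320.
Probability = 14832/40320 = 103/280.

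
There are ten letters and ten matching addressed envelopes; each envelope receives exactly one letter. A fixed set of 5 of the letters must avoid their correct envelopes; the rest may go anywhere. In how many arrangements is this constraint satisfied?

2170680

Let A_j be the event that the j-th constrained one is fixed. By inclusion-exclusion over the 5 events:
Σ_{j=0}^{5} (-1)^j C(5,j)(10-j)!
= C(5,0)·10! - C(5,1)·9! + C(5,2)·8! - C(5,3)·7! + C(5,4)·6! - C(5,5)·5!
= 3628800 - 1814400 + 403200 - 50400 + 3600 - 120
= 2170680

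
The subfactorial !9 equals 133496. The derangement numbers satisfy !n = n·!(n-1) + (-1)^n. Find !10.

1334961

!10 = 10·133496 + 1 = 1334961.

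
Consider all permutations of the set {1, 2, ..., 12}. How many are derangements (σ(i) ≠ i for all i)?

176214841

The number of derangements of 12 is !12 = Σ_{k=0}^{12} (-1)^k·12!/k!
= 12! - 12!/1! + 12!/2! - 12!/3! + 12!/4! - 12!/5! + 12!/6! - 12!/7! + 12!/8! - 12!/9! + 12!/10! - 12!/11! + 12!/12!
= 479001600 - 479001600 + 239500800 - 79833600 + 19958400 - 3991680 + 665280 - 95040 + 11880 - 1320 + 132 - 12 + 1
= 176214841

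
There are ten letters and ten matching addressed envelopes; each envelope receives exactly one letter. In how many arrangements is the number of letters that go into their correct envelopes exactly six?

1890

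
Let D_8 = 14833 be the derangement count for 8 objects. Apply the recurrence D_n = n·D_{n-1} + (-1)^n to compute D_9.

133496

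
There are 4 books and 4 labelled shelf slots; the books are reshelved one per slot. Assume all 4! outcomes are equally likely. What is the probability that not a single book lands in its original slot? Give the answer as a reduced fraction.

Favorable outcomes: !4 = 9.
Total outcomes: 4! = 24.
Probability = 9/24 = 3/8.

3/8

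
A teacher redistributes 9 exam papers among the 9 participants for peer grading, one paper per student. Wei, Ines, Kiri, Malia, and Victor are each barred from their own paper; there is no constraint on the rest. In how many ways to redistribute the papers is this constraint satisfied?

205056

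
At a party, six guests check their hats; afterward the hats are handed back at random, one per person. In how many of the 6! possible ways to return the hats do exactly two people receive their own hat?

135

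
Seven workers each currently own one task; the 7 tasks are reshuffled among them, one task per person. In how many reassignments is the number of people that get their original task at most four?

5018

Sum C(7,i)·!(7-i) for i = 0..4:
  i=0: C(7,0)·!7 = 1·1854 = 1854
  i=1: C(7,1)·!6 = 7·265 = 1855
  i=2: C(7,2)·!5 = 21·44 = 924
  i=3: C(7,3)·!4 = 35·9 = 315
  i=4: C(7,4)·!3 = 35·2 = 70
Total = 5018.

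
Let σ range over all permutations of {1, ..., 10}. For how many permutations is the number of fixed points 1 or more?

2293839

Sum C(10,i)·!(10-i) for i = 1..10:
  i=1: C(10,1)·!9 = 10·133496 = 1334960
  i=2: C(10,2)·!8 = 45·14833 = 667485
  i=3: C(10,3)·!7 = 120·1854 = 222480
  i=4: C(10,4)·!6 = 210·265 = 55650
  i=5: C(10,5)·!5 = 252·44 = 11088
  i=6: C(10,6)·!4 = 210·9 = 1890
  i=7: C(10,7)·!3 = 120·2 = 240
  i=8: C(10,8)·!2 = 45·1 = 45
  i=9: C(10,9)·!1 = 10·0 = 0
  i=10: C(10,10)·!0 = 1·1 = 1
Total = 2293839.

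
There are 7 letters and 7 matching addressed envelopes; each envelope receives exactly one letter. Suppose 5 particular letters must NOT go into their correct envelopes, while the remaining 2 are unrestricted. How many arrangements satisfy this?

2428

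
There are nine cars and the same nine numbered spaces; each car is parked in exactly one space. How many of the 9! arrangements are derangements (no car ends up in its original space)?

133496

By inclusion-exclusion, !9 = Σ (-1)^k · 9!/k! for k=0..9
= 9! - 9!/1! + 9!/2! - 9!/3! + 9!/4! - 9!/5! + 9!/6! - 9!/7! + 9!/8! - 9!/9!
= 362880 - 362880 + 181440 - 60480 + 15120 - 3024 + 504 - 72 + 9 - 1
= 133496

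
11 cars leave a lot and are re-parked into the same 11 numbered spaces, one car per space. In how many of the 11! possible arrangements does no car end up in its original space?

Use !n = (n-1)(!(n-1) + !(n-2)).
!11 = 10·(1334961 + 133496) = 10·1468457 = 14684570

14684570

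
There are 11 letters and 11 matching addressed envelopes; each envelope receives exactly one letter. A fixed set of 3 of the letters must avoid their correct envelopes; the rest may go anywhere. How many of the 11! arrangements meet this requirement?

Let A_j be the event that the j-th constrained one is fixed. By inclusion-exclusion over the 3 events:
Σ_{j=0}^{3} (-1)^j C(3,j)(11-j)!
= C(3,0)·11! - C(3,1)·10! + C(3,2)·9! - C(3,3)·8!
= 39916800 - 10886400 + 1088640 - 40320
= 30078720

30078720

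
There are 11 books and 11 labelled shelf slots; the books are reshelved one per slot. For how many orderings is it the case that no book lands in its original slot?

14684570

Recurrence: !11 = 11·!10 + (-1)^11.
!11 = 11·1334961 - 1 = 14684570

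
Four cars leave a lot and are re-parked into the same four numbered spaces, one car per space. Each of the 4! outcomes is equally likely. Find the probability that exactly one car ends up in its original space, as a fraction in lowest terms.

Favorable outcomes: C(4,1)·!3 = 4·2 = 8.
Total outcomes: 4! = 24.
Probability = 8/24 = 1/3.

1/3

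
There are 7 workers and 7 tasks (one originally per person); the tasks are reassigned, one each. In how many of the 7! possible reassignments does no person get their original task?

1854

By inclusion-exclusion, !7 = Σ (-1)^k · 7!/k! for k=0..7
= 7! - 7!/1! + 7!/2! - 7!/3! + 7!/4! - 7!/5! + 7!/6! - 7!/7!
= 5040 - 5040 + 2520 - 840 + 210 - 42 + 7 - 1
= 1854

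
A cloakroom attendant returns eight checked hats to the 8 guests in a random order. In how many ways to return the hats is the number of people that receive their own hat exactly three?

2464

Pick the 3 fixed positions: C(8,3) = 56 ways.
The other 5 form a derangement: !5 = 44.
Total: 56 × 44 = 2464.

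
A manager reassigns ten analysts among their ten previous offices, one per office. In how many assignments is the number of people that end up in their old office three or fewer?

3559886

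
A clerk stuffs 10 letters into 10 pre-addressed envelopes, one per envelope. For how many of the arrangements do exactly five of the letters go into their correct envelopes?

11088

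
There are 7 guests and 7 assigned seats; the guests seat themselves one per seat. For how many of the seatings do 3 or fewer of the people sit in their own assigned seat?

4948

Sum C(7,i)·!(7-i) for i = 0..3:
  i=0: C(7,0)·!7 = 1·1854 = 1854
  i=1: C(7,1)·!6 = 7·265 = 1855
  i=2: C(7,2)·!5 = 21·44 = 924
  i=3: C(7,3)·!4 = 35·9 = 315
Total = 4948.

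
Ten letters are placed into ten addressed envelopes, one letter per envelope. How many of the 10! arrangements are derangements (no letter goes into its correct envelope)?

The number of derangements of 10 is !10 = Σ_{k=0}^{10} (-1)^k·10!/k!
= 10! - 10!/1! + 10!/2! - 10!/3! + 10!/4! - 10!/5! + 10!/6! - 10!/7! + 10!/8! - 10!/9! + 10!/10!
= 3628800 - 3628800 + 1814400 - 604800 + 151200 - 30240 + 5040 - 720 + 90 - 10 + 1
= 1334961

1334961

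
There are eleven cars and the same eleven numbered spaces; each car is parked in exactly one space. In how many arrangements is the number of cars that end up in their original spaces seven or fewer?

# with exactly i fixed is C(11,i)·!(11-i); sum over i=0..7:
  i=0: C(11,0)·!11 = 1·14684570 = 14684570
  i=1: C(11,1)·!10 = 11·1334961 = 14684571
  i=2: C(11,2)·!9 = 55·133496 = 7342280
  i=3: C(11,3)·!8 = 165·14833 = 2447445
  i=4: C(11,4)·!7 = 330·1854 = 611820
  i=5: C(11,5)·!6 = 462·265 = 122430
  i=6: C(11,6)·!5 = 462·44 = 20328
  i=7: C(11,7)·!4 = 330·9 = 2970
Total = 39916414.

39916414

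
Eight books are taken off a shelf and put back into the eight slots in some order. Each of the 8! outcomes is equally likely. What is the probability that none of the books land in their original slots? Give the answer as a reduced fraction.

Favorable outcomes: !8 = 14833.
Total outcomes: 8! = 40320.
Probability = 14833/40320 = 2119/5760.

2119/5760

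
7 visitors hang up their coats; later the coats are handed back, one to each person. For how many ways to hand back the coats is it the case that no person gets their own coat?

1854

Use !n = n·!(n-1) + (-1)^n.
!7 = 7·265 - 1 = 1854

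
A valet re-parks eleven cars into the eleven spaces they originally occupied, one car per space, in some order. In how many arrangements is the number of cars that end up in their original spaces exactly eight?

Choose which 8 of the 11 are fixed: C(11,8) = 165.
The remaining 3 must be deranged: !3 = 2.
Total: 165 × 2 = 330.

330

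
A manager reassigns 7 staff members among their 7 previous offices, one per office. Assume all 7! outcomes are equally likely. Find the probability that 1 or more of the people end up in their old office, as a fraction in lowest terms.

Favorable outcomes: Σ_{i≥1} C(7,i)·!(7-i) = 7·265 + 21·44 + 35·9 + 35·2 + 21·1 + 7·0 + 1·1 = 3186.
Total outcomes: 7! = 5040.
Probability = 3186/5040 = 177/280.

177/280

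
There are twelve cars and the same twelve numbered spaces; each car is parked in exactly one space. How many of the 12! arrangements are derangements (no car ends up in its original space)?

176214841

By inclusion-exclusion, !12 = Σ (-1)^k · 12!/k! for k=0..12
= 12! - 12!/1! + 12!/2! - 12!/3! + 12!/4! - 12!/5! + 12!/6! - 12!/7! + 12!/8! - 12!/9! + 12!/10! - 12!/11! + 12!/12!
= 479001600 - 479001600 + 239500800 - 79833600 + 19958400 - 3991680 + 665280 - 95040 + 11880 - 1320 + 132 - 12 + 1
= 176214841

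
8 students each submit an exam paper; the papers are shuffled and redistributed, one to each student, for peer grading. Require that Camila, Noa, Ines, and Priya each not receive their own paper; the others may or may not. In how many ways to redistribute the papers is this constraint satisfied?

Inclusion-exclusion on the 4 forbidden self-matches:
Σ_{j=0}^{4} (-1)^j C(4,j)(8-j)!
= C(4,0)·8! - C(4,1)·7! + C(4,2)·6! - C(4,3)·5! + C(4,4)·4!
= 40320 - 20160 + 4320 - 480 + 24
= 24024

24024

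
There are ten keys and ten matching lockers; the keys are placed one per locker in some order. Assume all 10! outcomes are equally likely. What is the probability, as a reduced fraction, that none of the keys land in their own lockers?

16481/44800

Favorable outcomes: !10 = 1334961.
Total outcomes: 10! = 3628800.
Probability = 1334961/3628800 = 16481/44800.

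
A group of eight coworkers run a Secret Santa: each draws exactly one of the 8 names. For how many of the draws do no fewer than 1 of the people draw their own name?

25487

Sum C(8,i)·!(8-i) for i = 1..8:
  i=1: C(8,1)·!7 = 8·1854 = 14832
  i=2: C(8,2)·!6 = 28·265 = 7420
  i=3: C(8,3)·!5 = 56·44 = 2464
  i=4: C(8,4)·!4 = 70·9 = 630
  i=5: C(8,5)·!3 = 56·2 = 112
  i=6: C(8,6)·!2 = 28·1 = 28
  i=7: C(8,7)·!1 = 8·0 = 0
  i=8: C(8,8)·!0 = 1·1 = 1
Total = 25487.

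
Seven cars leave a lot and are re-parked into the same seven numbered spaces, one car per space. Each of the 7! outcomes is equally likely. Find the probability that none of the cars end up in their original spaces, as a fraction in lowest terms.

Favorable outcomes: !7 = 1854.
Total outcomes: 7! = 5040.
Probability = 1854/5040 = 103/280.

103/280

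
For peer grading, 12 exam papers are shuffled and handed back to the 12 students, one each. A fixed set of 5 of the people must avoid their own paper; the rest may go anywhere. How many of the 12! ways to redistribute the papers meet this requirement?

Inclusion-exclusion on the 5 forbidden self-matches:
Σ_{j=0}^{5} (-1)^j C(5,j)(12-j)!
= C(5,0)·12! - C(5,1)·11! + C(5,2)·10! - C(5,3)·9! + C(5,4)·8! - C(5,5)·7!
= 479001600 - 199584000 + 36288000 - 3628800 + 201600 - 5040
= 312273360

312273360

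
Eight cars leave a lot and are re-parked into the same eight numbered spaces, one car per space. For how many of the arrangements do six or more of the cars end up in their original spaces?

# with exactly i fixed is C(8,i)·!(8-i); sum over i=6..8:
  i=6: C(8,6)·!2 = 28·1 = 28
  i=7: C(8,7)·!1 = 8·0 = 0
  i=8: C(8,8)·!0 = 1·1 = 1
Total = 29.

29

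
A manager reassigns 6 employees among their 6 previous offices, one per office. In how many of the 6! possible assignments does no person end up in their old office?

!6 = 6! · Σ_{k=0}^{6} (-1)^k/k!
= 6! - 6!/1! + 6!/2! - 6!/3! + 6!/4! - 6!/5! + 6!/6!
= 720 - 720 + 360 - 120 + 30 - 6 + 1
= 265

265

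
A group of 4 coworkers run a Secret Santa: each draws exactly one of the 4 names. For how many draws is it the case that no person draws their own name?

9

The number of derangements of 4 is !4 = Σ_{k=0}^{4} (-1)^k·4!/k!
= 4! - 4!/1! + 4!/2! - 4!/3! + 4!/4!
= 24 - 24 + 12 - 4 + 1
= 9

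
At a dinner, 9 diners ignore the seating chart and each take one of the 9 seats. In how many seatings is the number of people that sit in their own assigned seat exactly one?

Pick the single fixed position: C(9,1) = 9 ways.
The remaining 8 must be deranged: !8 = 14833.
Total: 9 × 14833 = 133497.

133497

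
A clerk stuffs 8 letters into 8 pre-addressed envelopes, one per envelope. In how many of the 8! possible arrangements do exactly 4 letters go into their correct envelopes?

630

Pick the 4 fixed positions: C(8,4) = 70 ways.
The other 4 form a derangement: !4 = 9.
Total: 70 × 9 = 630.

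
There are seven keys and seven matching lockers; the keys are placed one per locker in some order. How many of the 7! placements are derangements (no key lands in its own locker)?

Use !n = n·!(n-1) + (-1)^n.
!7 = 7·265 - 1 = 1854

1854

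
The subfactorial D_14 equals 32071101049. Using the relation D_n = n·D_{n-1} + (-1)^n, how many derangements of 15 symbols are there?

481066515734

D_15 = 15·32071101049 - 1 = 481066515734.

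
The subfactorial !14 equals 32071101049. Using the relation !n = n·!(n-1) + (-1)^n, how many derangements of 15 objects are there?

481066515734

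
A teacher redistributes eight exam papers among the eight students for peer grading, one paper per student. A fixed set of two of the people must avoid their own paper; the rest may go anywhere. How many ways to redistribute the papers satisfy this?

30960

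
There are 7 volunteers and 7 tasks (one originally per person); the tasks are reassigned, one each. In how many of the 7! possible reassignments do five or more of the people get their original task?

22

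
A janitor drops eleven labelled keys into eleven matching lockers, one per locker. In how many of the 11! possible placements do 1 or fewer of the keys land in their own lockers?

# with exactly i fixed is C(11,i)·!(11-i); sum over i=0..1:
  i=0: C(11,0)·!11 = 1·14684570 = 14684570
  i=1: C(11,1)·!10 = 11·1334961 = 14684571
Total = 29369141.

29369141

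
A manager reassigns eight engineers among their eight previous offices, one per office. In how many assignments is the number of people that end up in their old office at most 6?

40319

# with exactly i fixed is C(8,i)·!(8-i); sum over i=0..6:
  i=0: C(8,0)·!8 = 1·14833 = 14833
  i=1: C(8,1)·!7 = 8·1854 = 14832
  i=2: C(8,2)·!6 = 28·265 = 7420
  i=3: C(8,3)·!5 = 56·44 = 2464
  i=4: C(8,4)·!4 = 70·9 = 630
  i=5: C(8,5)·!3 = 56·2 = 112
  i=6: C(8,6)·!2 = 28·1 = 28
Total = 40319.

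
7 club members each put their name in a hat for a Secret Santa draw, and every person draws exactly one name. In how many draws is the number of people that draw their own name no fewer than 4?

92

# with exactly i fixed is C(7,i)·!(7-i); sum over i=4..7:
  i=4: C(7,4)·!3 = 35·2 = 70
  i=5: C(7,5)·!2 = 21·1 = 21
  i=6: C(7,6)·!1 = 7·0 = 0
  i=7: C(7,7)·!0 = 1·1 = 1
Total = 92.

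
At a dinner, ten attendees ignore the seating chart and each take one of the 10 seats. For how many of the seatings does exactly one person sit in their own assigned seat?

1334960

Choose which one of the 10 is fixed: C(10,1) = 10.
The remaining 9 must be deranged: !9 = 133496.
Total: 10 × 133496 = 1334960.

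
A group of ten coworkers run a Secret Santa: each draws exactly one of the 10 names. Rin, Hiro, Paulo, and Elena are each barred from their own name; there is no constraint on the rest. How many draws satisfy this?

2399760

Inclusion-exclusion on the 4 forbidden self-matches:
Σ_{j=0}^{4} (-1)^j C(4,j)(10-j)!
= C(4,0)·10! - C(4,1)·9! + C(4,2)·8! - C(4,3)·7! + C(4,4)·6!
= 3628800 - 1451520 + 241920 - 20160 + 720
= 2399760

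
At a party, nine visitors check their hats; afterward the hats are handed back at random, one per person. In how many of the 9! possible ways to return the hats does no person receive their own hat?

!9 = 9! · Σ_{k=0}^{9} (-1)^k/k!
= 9! - 9!/1! + 9!/2! - 9!/3! + 9!/4! - 9!/5! + 9!/6! - 9!/7! + 9!/8! - 9!/9!
= 362880 - 362880 + 181440 - 60480 + 15120 - 3024 + 504 - 72 + 9 - 1
= 133496

133496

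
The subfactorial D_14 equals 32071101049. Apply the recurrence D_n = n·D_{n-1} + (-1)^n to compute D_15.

481066515734

D_15 = 15·32071101049 - 1 = 481066515734.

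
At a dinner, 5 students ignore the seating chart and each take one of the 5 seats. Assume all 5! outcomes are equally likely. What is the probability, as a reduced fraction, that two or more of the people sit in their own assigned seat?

31/120

Favorable outcomes: Σ_{i≥2} C(5,i)·!(5-i) = 10·2 + 10·1 + 5·0 + 1·1 = 31.
Total outcomes: 5! = 120.
Probability = 31/120 = 31/120.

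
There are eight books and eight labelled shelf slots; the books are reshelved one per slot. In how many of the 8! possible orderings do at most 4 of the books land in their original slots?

Sum C(8,i)·!(8-i) for i = 0..4:
  i=0: C(8,0)·!8 = 1·14833 = 14833
  i=1: C(8,1)·!7 = 8·1854 = 14832
  i=2: C(8,2)·!6 = 28·265 = 7420
  i=3: C(8,3)·!5 = 56·44 = 2464
  i=4: C(8,4)·!4 = 70·9 = 630
Total = 40179.

40179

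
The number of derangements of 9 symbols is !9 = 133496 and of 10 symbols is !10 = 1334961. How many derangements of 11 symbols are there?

!11 = (11-1)·(!10 + !9) = 10·(1334961 + 133496) = 10·1468457 = 14684570.

14684570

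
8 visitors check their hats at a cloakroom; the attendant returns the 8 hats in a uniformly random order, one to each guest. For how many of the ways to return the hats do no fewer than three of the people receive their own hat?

# with exactly i fixed is C(8,i)·!(8-i); sum over i=3..8:
  i=3: C(8,3)·!5 = 56·44 = 2464
  i=4: C(8,4)·!4 = 70·9 = 630
  i=5: C(8,5)·!3 = 56·2 = 112
  i=6: C(8,6)·!2 = 28·1 = 28
  i=7: C(8,7)·!1 = 8·0 = 0
  i=8: C(8,8)·!0 = 1·1 = 1
Total = 3235.

3235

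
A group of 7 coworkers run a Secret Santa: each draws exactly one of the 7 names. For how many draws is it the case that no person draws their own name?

1854

Recurrence: !7 = 6·(!6 + !5).
!7 = 6·(265 + 44) = 6·309 = 1854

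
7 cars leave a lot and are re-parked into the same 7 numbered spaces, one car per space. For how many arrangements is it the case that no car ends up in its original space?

1854

Use !n = n·!(n-1) + (-1)^n.
!7 = 7·265 - 1 = 1854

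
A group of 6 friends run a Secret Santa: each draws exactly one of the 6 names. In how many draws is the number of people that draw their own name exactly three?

40

Choose which 3 of the 6 are fixed: C(6,3) = 20.
The other 3 form a derangement: !3 = 2.
Total: 20 × 2 = 40.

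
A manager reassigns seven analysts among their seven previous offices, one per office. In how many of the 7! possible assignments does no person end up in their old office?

1854

By inclusion-exclusion, !7 = Σ (-1)^k · 7!/k! for k=0..7
= 7! - 7!/1! + 7!/2! - 7!/3! + 7!/4! - 7!/5! + 7!/6! - 7!/7!
= 5040 - 5040 + 2520 - 840 + 210 - 42 + 7 - 1
= 1854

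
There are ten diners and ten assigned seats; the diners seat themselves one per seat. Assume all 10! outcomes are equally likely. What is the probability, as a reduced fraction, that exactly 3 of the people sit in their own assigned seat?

Favorable outcomes: C(10,3)·!7 = 120·1854 = 222480.
Total outcomes: 10! = 3628800.
Probability = 222480/3628800 = 103/1680.

103/1680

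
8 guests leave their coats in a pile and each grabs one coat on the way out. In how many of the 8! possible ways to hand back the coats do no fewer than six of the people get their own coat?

# with exactly i fixed is C(8,i)·!(8-i); sum over i=6..8:
  i=6: C(8,6)·!2 = 28·1 = 28
  i=7: C(8,7)·!1 = 8·0 = 0
  i=8: C(8,8)·!0 = 1·1 = 1
Total = 29.

29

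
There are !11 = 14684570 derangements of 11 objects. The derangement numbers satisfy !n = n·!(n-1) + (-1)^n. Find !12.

176214841

!12 = 12·14684570 + 1 = 176214841.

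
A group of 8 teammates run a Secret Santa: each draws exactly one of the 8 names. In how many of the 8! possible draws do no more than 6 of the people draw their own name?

40319

# with exactly i fixed is C(8,i)·!(8-i); sum over i=0..6:
  i=0: C(8,0)·!8 = 1·14833 = 14833
  i=1: C(8,1)·!7 = 8·1854 = 14832
  i=2: C(8,2)·!6 = 28·265 = 7420
  i=3: C(8,3)·!5 = 56·44 = 2464
  i=4: C(8,4)·!4 = 70·9 = 630
  i=5: C(8,5)·!3 = 56·2 = 112
  i=6: C(8,6)·!2 = 28·1 = 28
Total = 40319.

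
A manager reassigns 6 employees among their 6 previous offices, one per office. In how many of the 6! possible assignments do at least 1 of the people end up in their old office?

455

Sum C(6,i)·!(6-i) for i = 1..6:
  i=1: C(6,1)·!5 = 6·44 = 264
  i=2: C(6,2)·!4 = 15·9 = 135
  i=3: C(6,3)·!3 = 20·2 = 40
  i=4: C(6,4)·!2 = 15·1 = 15
  i=5: C(6,5)·!1 = 6·0 = 0
  i=6: C(6,6)·!0 = 1·1 = 1
Total = 455.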